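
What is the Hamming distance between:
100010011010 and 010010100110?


XOR: 110000111100
Count of 1s: 6

6


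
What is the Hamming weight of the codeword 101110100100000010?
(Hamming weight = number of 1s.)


Counting 1s in 101110100100000010

7


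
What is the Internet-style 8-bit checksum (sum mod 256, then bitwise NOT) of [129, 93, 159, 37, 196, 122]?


Sum = 736 mod 256 = 224
Complement = 31

31


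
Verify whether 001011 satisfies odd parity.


Number of 1s: 3

Yes, parity is correct (3 ones)


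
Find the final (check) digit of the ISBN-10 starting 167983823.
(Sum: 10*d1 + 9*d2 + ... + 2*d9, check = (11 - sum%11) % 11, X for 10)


Weighted sum: 290
290 mod 11 = 4

Check digit: 7


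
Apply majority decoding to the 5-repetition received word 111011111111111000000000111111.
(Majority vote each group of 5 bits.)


Groups: 11101, 11111, 11111, 00000, 00001, 11111
Majority votes: 111001

111001


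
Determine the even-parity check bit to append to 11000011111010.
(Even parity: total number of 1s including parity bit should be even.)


Number of 1s in data: 8
Parity bit: 0

0


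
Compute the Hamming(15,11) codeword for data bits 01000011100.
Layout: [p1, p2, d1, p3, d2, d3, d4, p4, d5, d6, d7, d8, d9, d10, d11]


Parity bits: p1=1, p2=1, p3=1, p4=1

110110010011100


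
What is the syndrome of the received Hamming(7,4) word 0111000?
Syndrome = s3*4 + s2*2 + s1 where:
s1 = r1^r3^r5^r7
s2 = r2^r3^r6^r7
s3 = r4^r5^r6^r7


s1=1, s2=0, s3=1

Syndrome = 5 (error at position 5)


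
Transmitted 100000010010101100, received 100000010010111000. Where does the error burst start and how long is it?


XOR: 000000000000010100

Burst at position 13, length 3


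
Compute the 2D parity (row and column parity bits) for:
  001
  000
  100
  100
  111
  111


Row parities: 101111
Column parities: 001

Row P: 101111, Col P: 001, Corner: 1


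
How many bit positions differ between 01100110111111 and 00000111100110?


XOR: 01100001011001
Count of 1s: 6

6


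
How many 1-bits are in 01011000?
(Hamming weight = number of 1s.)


Counting 1s in 01011000

3


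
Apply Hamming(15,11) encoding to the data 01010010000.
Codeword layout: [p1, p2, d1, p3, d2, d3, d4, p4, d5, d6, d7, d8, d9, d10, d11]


Parity bits: p1=1, p2=0, p3=0, p4=1

100010110010000


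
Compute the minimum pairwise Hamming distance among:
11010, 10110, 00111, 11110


Comparing all pairs, minimum distance: 1
Can detect 0 errors, correct 0 errors

1


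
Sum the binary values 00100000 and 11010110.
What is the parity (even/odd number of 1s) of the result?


00100000 = 32
11010110 = 214
Sum = 246 = 11110110
1s count = 6

even parity (6 ones in 11110110)


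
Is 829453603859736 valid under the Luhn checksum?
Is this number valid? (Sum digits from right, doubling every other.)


Luhn sum = 89
89 mod 10 = 9

Invalid (Luhn sum mod 10 = 9)


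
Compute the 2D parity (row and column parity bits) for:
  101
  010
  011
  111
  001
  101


Row parities: 010110
Column parities: 111

Row P: 010110, Col P: 111, Corner: 1


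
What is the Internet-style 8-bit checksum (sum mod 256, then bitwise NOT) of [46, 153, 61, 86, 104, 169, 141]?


Sum = 760 mod 256 = 248
Complement = 7

7


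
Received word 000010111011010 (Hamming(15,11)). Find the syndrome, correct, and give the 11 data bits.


Syndrome = 10: error at position 10

Data: 01011111010 (corrected bit 10)


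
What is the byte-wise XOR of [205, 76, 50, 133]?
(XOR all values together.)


XOR chain: 205 ^ 76 ^ 50 ^ 133 = 54

54


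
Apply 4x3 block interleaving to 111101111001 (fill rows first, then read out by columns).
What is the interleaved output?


Matrix:
  111
  101
  111
  001
Read columns: 111010101111

111010101111


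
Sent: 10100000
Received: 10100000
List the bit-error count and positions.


XOR: 00000000

0 errors (received matches sent)


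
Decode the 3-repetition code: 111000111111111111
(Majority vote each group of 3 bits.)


Groups: 111, 000, 111, 111, 111, 111
Majority votes: 101111

101111


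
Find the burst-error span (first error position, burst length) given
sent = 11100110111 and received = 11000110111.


XOR: 00100000000

Burst at position 2, length 1


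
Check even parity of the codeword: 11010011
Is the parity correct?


Number of 1s: 5

No, parity error (5 ones)


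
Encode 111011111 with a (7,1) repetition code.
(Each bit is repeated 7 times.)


Each bit -> 7 copies

111111111111111111111000000011111111111111111111111111111111111


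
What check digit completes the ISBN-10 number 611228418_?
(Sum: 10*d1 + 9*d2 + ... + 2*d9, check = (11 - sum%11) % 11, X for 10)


Weighted sum: 178
178 mod 11 = 2

Check digit: 9


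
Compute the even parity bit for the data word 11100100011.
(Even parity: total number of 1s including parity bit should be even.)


Number of 1s in data: 6
Parity bit: 0

0


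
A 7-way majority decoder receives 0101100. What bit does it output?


Ones: 3 out of 7
Threshold: 4

0 (3/7 voted 1)


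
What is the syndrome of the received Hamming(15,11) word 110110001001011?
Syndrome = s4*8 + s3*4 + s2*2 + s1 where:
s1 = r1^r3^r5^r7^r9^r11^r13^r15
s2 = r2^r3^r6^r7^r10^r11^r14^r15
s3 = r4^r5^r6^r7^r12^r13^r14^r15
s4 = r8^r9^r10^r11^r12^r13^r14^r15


s1=0, s2=1, s3=1, s4=0

Syndrome = 6 (error at position 6)


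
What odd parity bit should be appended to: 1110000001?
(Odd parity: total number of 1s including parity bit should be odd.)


Number of 1s in data: 4
Parity bit: 1

1


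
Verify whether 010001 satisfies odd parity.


Number of 1s: 2

No, parity error (2 ones)


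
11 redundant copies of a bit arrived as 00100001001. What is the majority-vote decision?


Ones: 3 out of 11
Threshold: 6

0 (3/11 voted 1)


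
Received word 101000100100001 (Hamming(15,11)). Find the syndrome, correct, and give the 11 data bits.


Syndrome = 0: no error detected

Data: 10010100001 (no errors)


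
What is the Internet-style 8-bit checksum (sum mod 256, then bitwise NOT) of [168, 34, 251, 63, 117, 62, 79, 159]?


Sum = 933 mod 256 = 165
Complement = 90

90


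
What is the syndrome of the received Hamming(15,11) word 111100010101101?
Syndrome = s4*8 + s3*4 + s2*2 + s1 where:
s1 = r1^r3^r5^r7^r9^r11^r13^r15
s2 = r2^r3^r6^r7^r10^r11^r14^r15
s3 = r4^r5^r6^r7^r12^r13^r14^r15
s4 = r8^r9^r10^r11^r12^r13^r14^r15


s1=0, s2=0, s3=0, s4=1

Syndrome = 8 (error at position 8)


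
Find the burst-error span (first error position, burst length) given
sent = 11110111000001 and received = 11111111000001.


XOR: 00001000000000

Burst at position 4, length 1


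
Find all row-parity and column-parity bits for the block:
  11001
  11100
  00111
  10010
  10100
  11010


Row parities: 111001
Column parities: 11110

Row P: 111001, Col P: 11110, Corner: 0


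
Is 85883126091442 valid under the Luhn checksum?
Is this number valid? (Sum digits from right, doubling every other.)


Luhn sum = 69
69 mod 10 = 9

Invalid (Luhn sum mod 10 = 9)


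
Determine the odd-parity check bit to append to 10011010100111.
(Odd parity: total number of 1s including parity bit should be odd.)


Number of 1s in data: 8
Parity bit: 1

1


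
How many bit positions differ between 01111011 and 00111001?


XOR: 01000010
Count of 1s: 2

2


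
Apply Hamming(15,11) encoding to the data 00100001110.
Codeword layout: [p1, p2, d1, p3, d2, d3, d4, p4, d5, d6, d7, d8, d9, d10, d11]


Parity bits: p1=1, p2=0, p3=0, p4=1

100001010001110


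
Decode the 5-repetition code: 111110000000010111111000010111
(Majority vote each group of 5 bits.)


Groups: 11111, 00000, 00010, 11111, 10000, 10111
Majority votes: 100101

100101


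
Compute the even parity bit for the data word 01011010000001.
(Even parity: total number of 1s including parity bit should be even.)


Number of 1s in data: 5
Parity bit: 1

1


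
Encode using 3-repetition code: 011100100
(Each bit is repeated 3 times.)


Each bit -> 3 copies

000111111111000000111000000


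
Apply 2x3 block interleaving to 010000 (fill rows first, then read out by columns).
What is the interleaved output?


Matrix:
  010
  000
Read columns: 001000

001000


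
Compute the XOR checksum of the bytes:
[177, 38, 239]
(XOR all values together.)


XOR chain: 177 ^ 38 ^ 239 = 120

120


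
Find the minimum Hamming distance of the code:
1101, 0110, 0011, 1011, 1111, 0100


Comparing all pairs, minimum distance: 1
Can detect 0 errors, correct 0 errors

1


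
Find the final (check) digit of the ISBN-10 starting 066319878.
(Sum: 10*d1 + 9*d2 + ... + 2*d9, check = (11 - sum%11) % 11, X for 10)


Weighted sum: 243
243 mod 11 = 1

Check digit: X


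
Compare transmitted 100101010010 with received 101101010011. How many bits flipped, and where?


XOR: 001000000001

2 error(s) at position(s): 2, 11


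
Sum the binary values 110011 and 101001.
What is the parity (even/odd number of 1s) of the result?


110011 = 51
101001 = 41
Sum = 92 = 1011100
1s count = 4

even parity (4 ones in 1011100)


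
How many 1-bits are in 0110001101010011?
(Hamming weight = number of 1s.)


Counting 1s in 0110001101010011

8


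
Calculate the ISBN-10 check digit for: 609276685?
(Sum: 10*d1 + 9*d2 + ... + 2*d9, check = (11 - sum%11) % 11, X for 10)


Weighted sum: 276
276 mod 11 = 1

Check digit: X


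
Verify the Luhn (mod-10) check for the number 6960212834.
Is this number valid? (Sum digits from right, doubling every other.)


Luhn sum = 42
42 mod 10 = 2

Invalid (Luhn sum mod 10 = 2)


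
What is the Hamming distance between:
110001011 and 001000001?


XOR: 111001010
Count of 1s: 5

5


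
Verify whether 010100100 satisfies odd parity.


Number of 1s: 3

Yes, parity is correct (3 ones)


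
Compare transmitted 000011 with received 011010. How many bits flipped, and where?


XOR: 011001

3 error(s) at position(s): 1, 2, 5


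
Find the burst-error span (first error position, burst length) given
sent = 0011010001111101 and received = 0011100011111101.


XOR: 0000110010000000

Burst at position 4, length 5


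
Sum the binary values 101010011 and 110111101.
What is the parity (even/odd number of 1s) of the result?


101010011 = 339
110111101 = 445
Sum = 784 = 1100010000
1s count = 3

odd parity (3 ones in 1100010000)


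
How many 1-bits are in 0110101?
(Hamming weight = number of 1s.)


Counting 1s in 0110101

4


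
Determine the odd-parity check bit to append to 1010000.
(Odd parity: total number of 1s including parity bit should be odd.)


Number of 1s in data: 2
Parity bit: 1

1


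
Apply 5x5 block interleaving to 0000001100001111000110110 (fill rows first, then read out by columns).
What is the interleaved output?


Matrix:
  00000
  01100
  00111
  10001
  10110
Read columns: 0001101000011010010100110

0001101000011010010100110


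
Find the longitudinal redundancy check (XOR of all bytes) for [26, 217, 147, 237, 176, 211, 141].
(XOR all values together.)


XOR chain: 26 ^ 217 ^ 147 ^ 237 ^ 176 ^ 211 ^ 141 = 83

83


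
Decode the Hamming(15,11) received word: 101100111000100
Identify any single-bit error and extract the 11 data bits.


Syndrome = 13: error at position 13

Data: 10011000000 (corrected bit 13)


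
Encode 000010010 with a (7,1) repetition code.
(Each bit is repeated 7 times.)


Each bit -> 7 copies

000000000000000000000000000011111110000000000000011111110000000


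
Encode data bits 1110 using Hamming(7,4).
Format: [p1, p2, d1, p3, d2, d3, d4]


Parity bits: p1=0, p2=0, p3=0

0010110


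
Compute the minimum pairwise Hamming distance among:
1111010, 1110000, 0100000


Comparing all pairs, minimum distance: 2
Can detect 1 errors, correct 0 errors

2


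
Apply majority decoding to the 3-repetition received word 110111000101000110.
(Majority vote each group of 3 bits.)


Groups: 110, 111, 000, 101, 000, 110
Majority votes: 110101

110101


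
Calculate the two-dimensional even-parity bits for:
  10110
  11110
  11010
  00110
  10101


Row parities: 10101
Column parities: 00001

Row P: 10101, Col P: 00001, Corner: 1


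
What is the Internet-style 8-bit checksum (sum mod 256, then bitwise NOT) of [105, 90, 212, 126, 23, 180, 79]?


Sum = 815 mod 256 = 47
Complement = 208

208


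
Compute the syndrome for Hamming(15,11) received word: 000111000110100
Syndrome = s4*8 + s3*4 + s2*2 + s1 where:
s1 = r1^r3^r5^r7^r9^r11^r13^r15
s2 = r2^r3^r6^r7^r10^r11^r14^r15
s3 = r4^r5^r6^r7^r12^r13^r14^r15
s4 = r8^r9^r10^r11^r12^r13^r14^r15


s1=1, s2=1, s3=0, s4=1

Syndrome = 11 (error at position 11)


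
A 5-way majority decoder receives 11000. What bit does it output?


Ones: 2 out of 5
Threshold: 3

0 (2/5 voted 1)


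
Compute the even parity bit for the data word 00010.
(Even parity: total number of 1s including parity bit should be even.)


Number of 1s in data: 1
Parity bit: 1

1


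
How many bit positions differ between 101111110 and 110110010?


XOR: 011001100
Count of 1s: 4

4


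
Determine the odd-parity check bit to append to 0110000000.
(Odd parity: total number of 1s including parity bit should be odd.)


Number of 1s in data: 2
Parity bit: 1

1


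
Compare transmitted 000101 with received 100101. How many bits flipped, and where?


XOR: 100000

1 error(s) at position(s): 0


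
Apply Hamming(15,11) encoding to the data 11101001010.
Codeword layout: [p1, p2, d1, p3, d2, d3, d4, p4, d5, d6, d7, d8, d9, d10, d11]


Parity bits: p1=1, p2=1, p3=0, p4=1

111011011001010


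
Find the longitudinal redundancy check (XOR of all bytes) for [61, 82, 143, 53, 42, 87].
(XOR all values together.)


XOR chain: 61 ^ 82 ^ 143 ^ 53 ^ 42 ^ 87 = 168

168


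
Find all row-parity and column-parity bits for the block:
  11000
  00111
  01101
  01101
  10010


Row parities: 01110
Column parities: 01101

Row P: 01110, Col P: 01101, Corner: 1


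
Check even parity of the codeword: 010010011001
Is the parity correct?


Number of 1s: 5

No, parity error (5 ones)


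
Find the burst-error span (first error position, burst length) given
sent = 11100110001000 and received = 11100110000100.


XOR: 00000000001100

Burst at position 10, length 2


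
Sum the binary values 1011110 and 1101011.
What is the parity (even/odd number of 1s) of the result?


1011110 = 94
1101011 = 107
Sum = 201 = 11001001
1s count = 4

even parity (4 ones in 11001001)


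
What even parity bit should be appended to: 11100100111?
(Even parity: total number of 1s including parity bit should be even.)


Number of 1s in data: 7
Parity bit: 1

1


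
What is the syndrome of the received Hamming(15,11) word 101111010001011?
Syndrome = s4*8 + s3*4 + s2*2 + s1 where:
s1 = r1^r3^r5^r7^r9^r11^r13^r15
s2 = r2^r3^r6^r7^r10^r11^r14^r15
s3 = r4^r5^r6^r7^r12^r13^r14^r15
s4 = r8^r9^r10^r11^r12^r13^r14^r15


s1=0, s2=0, s3=0, s4=0

Syndrome = 0 (no error)


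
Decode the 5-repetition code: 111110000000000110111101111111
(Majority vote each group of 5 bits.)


Groups: 11111, 00000, 00000, 11011, 11011, 11111
Majority votes: 100111

100111


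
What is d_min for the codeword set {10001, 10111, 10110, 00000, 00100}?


Comparing all pairs, minimum distance: 1
Can detect 0 errors, correct 0 errors

1


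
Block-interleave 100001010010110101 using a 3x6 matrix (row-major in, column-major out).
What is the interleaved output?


Matrix:
  100001
  010010
  110101
Read columns: 101011000001010101

101011000001010101


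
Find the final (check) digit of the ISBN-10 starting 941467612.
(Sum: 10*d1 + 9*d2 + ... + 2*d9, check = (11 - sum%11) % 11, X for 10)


Weighted sum: 264
264 mod 11 = 0

Check digit: 0


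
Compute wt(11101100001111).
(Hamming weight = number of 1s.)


Counting 1s in 11101100001111

9


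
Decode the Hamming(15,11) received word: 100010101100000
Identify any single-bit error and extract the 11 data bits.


Syndrome = 0: no error detected

Data: 01011100000 (no errors)


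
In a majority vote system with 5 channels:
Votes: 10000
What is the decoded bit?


Ones: 1 out of 5
Threshold: 3

0 (1/5 voted 1)


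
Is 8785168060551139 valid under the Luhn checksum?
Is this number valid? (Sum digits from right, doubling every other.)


Luhn sum = 68
68 mod 10 = 8

Invalid (Luhn sum mod 10 = 8)


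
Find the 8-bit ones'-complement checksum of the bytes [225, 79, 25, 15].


Sum = 344 mod 256 = 88
Complement = 167

167


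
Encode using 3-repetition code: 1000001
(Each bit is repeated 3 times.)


Each bit -> 3 copies

111000000000000000111


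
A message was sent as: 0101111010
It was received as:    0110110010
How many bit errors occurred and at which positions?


XOR: 0011001000

3 error(s) at position(s): 2, 3, 6


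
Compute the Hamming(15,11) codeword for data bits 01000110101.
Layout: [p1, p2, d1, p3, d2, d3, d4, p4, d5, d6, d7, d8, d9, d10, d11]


Parity bits: p1=0, p2=1, p3=1, p4=0

010110000110101


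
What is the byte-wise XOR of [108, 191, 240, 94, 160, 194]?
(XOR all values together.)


XOR chain: 108 ^ 191 ^ 240 ^ 94 ^ 160 ^ 194 = 31

31


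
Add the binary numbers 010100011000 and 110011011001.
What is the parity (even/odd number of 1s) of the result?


010100011000 = 1304
110011011001 = 3289
Sum = 4593 = 1000111110001
1s count = 7

odd parity (7 ones in 1000111110001)


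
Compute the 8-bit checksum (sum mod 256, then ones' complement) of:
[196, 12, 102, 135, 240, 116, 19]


Sum = 820 mod 256 = 52
Complement = 203

203


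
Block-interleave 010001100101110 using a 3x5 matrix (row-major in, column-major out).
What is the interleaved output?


Matrix:
  01000
  11001
  01110
Read columns: 010111001001010

010111001001010


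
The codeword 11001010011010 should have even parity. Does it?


Number of 1s: 7

No, parity error (7 ones)


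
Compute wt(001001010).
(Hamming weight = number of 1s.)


Counting 1s in 001001010

3


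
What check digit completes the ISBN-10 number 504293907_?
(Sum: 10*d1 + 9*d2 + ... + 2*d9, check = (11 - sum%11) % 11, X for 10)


Weighted sum: 215
215 mod 11 = 6

Check digit: 5


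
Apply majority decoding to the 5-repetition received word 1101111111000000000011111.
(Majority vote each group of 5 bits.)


Groups: 11011, 11111, 00000, 00000, 11111
Majority votes: 11001

11001


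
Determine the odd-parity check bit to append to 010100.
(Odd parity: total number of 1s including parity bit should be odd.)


Number of 1s in data: 2
Parity bit: 1

1


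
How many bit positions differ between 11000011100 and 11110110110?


XOR: 00110101010
Count of 1s: 5

5


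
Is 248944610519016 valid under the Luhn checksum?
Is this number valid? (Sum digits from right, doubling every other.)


Luhn sum = 66
66 mod 10 = 6

Invalid (Luhn sum mod 10 = 6)


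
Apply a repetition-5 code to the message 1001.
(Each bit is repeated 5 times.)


Each bit -> 5 copies

11111000000000011111


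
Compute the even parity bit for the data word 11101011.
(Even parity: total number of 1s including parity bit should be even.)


Number of 1s in data: 6
Parity bit: 0

0


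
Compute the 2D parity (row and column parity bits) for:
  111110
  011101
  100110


Row parities: 101
Column parities: 000101

Row P: 101, Col P: 000101, Corner: 0


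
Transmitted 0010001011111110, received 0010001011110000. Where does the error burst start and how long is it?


XOR: 0000000000001110

Burst at position 12, length 3


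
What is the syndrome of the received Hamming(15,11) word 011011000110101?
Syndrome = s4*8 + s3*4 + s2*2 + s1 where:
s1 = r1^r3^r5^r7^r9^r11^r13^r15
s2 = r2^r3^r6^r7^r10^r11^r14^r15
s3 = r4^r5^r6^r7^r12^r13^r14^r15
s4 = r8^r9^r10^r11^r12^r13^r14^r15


s1=1, s2=0, s3=0, s4=0

Syndrome = 1 (error at position 1)


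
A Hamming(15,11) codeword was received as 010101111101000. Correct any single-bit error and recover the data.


Syndrome = 0: no error detected

Data: 00111101000 (no errors)


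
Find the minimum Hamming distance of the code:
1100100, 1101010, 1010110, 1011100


Comparing all pairs, minimum distance: 2
Can detect 1 errors, correct 0 errors

2


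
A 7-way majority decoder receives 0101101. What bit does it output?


Ones: 4 out of 7
Threshold: 4

1 (4/7 voted 1)


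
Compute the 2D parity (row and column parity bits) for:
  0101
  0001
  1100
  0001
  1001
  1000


Row parities: 010101
Column parities: 1000

Row P: 010101, Col P: 1000, Corner: 1


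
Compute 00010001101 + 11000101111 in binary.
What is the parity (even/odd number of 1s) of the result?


00010001101 = 141
11000101111 = 1583
Sum = 1724 = 11010111100
1s count = 7

odd parity (7 ones in 11010111100)


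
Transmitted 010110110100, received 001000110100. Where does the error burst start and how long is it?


XOR: 011110000000

Burst at position 1, length 4


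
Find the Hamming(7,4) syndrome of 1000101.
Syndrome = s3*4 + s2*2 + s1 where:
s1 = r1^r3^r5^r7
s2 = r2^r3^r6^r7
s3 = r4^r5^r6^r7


s1=1, s2=1, s3=0

Syndrome = 3 (error at position 3)


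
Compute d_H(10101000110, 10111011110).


XOR: 00010011000
Count of 1s: 3

3


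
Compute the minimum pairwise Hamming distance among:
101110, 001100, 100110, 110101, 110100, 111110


Comparing all pairs, minimum distance: 1
Can detect 0 errors, correct 0 errors

1


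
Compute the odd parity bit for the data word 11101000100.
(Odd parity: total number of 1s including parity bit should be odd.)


Number of 1s in data: 5
Parity bit: 0

0


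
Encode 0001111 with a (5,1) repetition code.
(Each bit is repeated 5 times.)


Each bit -> 5 copies

00000000000000011111111111111111111


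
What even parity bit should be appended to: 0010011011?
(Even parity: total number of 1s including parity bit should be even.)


Number of 1s in data: 5
Parity bit: 1

1


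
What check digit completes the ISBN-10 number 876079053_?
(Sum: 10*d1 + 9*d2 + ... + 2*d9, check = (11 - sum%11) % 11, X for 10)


Weighted sum: 299
299 mod 11 = 2

Check digit: 9


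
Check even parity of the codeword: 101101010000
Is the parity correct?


Number of 1s: 5

No, parity error (5 ones)


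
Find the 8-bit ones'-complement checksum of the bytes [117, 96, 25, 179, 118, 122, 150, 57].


Sum = 864 mod 256 = 96
Complement = 159

159


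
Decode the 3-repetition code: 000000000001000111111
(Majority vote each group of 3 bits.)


Groups: 000, 000, 000, 001, 000, 111, 111
Majority votes: 0000011

0000011


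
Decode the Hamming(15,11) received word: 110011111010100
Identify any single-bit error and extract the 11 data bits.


Syndrome = 0: no error detected

Data: 01111010100 (no errors)


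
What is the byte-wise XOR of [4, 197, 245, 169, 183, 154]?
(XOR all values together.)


XOR chain: 4 ^ 197 ^ 245 ^ 169 ^ 183 ^ 154 = 176

176


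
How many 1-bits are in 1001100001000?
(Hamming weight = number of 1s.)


Counting 1s in 1001100001000

4


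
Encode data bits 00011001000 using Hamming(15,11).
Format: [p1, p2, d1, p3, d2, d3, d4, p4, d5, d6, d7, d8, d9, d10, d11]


Parity bits: p1=0, p2=1, p3=0, p4=0

010000101001000


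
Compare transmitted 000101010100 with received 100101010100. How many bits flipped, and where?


XOR: 100000000000

1 error(s) at position(s): 0


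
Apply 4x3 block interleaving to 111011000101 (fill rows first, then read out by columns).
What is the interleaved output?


Matrix:
  111
  011
  000
  101
Read columns: 100111001101

100111001101


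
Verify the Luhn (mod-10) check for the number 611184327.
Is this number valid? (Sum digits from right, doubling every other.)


Luhn sum = 41
41 mod 10 = 1

Invalid (Luhn sum mod 10 = 1)


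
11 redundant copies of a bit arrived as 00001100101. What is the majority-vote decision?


Ones: 4 out of 11
Threshold: 6

0 (4/11 voted 1)


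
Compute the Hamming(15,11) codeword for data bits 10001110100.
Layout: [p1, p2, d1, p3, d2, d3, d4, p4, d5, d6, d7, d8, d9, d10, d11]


Parity bits: p1=0, p2=1, p3=1, p4=0

011100001110100


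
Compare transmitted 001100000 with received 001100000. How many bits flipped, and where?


XOR: 000000000

0 errors (received matches sent)


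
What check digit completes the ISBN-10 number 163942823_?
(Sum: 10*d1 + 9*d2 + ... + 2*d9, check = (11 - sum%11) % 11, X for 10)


Weighted sum: 229
229 mod 11 = 9

Check digit: 2


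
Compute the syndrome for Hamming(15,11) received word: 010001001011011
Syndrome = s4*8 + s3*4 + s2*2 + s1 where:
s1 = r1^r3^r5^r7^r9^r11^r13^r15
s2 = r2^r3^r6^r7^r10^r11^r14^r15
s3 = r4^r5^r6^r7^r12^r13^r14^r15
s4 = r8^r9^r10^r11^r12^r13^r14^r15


s1=1, s2=1, s3=0, s4=1

Syndrome = 11 (error at position 11)


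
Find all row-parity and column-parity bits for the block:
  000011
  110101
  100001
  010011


Row parities: 0001
Column parities: 000100

Row P: 0001, Col P: 000100, Corner: 1


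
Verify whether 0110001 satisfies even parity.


Number of 1s: 3

No, parity error (3 ones)


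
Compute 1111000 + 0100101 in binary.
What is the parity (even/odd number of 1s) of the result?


1111000 = 120
0100101 = 37
Sum = 157 = 10011101
1s count = 5

odd parity (5 ones in 10011101)


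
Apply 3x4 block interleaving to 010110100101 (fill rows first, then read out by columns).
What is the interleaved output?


Matrix:
  0101
  1010
  0101
Read columns: 010101010101

010101010101


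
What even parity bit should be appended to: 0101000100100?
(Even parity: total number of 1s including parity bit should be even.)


Number of 1s in data: 4
Parity bit: 0

0


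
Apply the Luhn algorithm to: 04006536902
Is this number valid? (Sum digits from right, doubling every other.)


Luhn sum = 32
32 mod 10 = 2

Invalid (Luhn sum mod 10 = 2)


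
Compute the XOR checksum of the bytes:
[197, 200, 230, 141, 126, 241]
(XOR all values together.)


XOR chain: 197 ^ 200 ^ 230 ^ 141 ^ 126 ^ 241 = 233

233


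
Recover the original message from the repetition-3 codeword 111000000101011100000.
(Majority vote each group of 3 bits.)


Groups: 111, 000, 000, 101, 011, 100, 000
Majority votes: 1001100

1001100


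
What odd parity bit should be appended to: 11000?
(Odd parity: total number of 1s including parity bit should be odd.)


Number of 1s in data: 2
Parity bit: 1

1


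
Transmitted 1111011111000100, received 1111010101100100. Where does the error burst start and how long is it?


XOR: 0000001010100000

Burst at position 6, length 5


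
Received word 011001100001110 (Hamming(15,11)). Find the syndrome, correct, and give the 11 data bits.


Syndrome = 15: error at position 15

Data: 10110001111 (corrected bit 15)


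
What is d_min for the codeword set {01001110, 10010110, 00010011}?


Comparing all pairs, minimum distance: 3
Can detect 2 errors, correct 1 errors

3


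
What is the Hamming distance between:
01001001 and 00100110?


XOR: 01101111
Count of 1s: 6

6


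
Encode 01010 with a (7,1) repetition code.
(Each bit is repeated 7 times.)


Each bit -> 7 copies

00000001111111000000011111110000000


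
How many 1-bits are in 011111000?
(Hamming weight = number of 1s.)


Counting 1s in 011111000

5


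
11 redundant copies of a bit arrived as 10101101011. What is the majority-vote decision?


Ones: 7 out of 11
Threshold: 6

1 (7/11 voted 1)


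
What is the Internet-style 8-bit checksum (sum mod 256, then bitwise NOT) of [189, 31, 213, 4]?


Sum = 437 mod 256 = 181
Complement = 74

74


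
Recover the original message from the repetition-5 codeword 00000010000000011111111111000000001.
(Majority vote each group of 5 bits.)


Groups: 00000, 01000, 00000, 11111, 11111, 10000, 00001
Majority votes: 0001100

0001100


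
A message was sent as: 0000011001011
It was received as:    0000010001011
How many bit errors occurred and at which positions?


XOR: 0000001000000

1 error(s) at position(s): 6


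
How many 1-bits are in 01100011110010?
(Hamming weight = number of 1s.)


Counting 1s in 01100011110010

7


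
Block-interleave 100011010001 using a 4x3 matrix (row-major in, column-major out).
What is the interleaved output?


Matrix:
  100
  011
  010
  001
Read columns: 100001100101

100001100101


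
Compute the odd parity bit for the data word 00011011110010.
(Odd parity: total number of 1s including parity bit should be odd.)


Number of 1s in data: 7
Parity bit: 0

0


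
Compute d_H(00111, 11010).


XOR: 11101
Count of 1s: 4

4


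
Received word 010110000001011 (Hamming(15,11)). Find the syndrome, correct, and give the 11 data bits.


Syndrome = 14: error at position 14

Data: 01000001001 (corrected bit 14)


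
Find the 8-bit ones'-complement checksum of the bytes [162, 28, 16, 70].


Sum = 276 mod 256 = 20
Complement = 235

235


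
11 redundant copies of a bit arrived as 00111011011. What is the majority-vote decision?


Ones: 7 out of 11
Threshold: 6

1 (7/11 voted 1)


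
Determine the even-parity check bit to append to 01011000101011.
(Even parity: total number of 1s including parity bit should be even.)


Number of 1s in data: 7
Parity bit: 1

1


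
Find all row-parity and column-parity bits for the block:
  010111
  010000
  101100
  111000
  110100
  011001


Row parities: 011111
Column parities: 111110

Row P: 011111, Col P: 111110, Corner: 1


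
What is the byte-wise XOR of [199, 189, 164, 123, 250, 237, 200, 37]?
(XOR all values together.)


XOR chain: 199 ^ 189 ^ 164 ^ 123 ^ 250 ^ 237 ^ 200 ^ 37 = 95

95


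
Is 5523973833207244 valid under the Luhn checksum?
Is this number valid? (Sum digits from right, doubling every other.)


Luhn sum = 75
75 mod 10 = 5

Invalid (Luhn sum mod 10 = 5)


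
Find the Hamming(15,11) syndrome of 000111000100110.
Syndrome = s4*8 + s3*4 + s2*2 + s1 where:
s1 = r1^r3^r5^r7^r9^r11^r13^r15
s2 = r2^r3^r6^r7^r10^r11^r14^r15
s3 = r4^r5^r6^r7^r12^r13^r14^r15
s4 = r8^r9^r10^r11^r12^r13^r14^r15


s1=0, s2=1, s3=1, s4=1

Syndrome = 14 (error at position 14)


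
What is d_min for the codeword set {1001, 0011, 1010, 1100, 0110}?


Comparing all pairs, minimum distance: 2
Can detect 1 errors, correct 0 errors

2


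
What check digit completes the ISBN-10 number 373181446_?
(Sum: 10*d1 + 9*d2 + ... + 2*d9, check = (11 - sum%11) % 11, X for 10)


Weighted sum: 217
217 mod 11 = 8

Check digit: 3


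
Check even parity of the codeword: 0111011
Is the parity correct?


Number of 1s: 5

No, parity error (5 ones)


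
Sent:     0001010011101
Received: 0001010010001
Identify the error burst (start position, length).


XOR: 0000000001100

Burst at position 9, length 2


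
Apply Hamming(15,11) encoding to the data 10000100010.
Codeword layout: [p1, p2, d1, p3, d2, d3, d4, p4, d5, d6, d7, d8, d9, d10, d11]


Parity bits: p1=1, p2=1, p3=1, p4=0

111100000100010


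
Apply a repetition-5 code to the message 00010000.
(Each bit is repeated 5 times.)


Each bit -> 5 copies

0000000000000001111100000000000000000000


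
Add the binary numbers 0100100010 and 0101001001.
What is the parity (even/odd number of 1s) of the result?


0100100010 = 290
0101001001 = 329
Sum = 619 = 1001101011
1s count = 6

even parity (6 ones in 1001101011)


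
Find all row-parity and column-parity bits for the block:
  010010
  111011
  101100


Row parities: 011
Column parities: 000101

Row P: 011, Col P: 000101, Corner: 0


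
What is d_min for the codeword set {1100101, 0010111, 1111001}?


Comparing all pairs, minimum distance: 3
Can detect 2 errors, correct 1 errors

3


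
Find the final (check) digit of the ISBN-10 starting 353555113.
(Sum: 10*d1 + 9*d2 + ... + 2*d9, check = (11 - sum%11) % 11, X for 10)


Weighted sum: 202
202 mod 11 = 4

Check digit: 7


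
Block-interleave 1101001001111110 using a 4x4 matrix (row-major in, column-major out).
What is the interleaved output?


Matrix:
  1101
  0010
  0111
  1110
Read columns: 1001101101111010

1001101101111010


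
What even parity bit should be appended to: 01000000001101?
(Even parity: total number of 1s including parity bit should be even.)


Number of 1s in data: 4
Parity bit: 0

0


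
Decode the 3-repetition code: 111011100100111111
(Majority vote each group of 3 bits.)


Groups: 111, 011, 100, 100, 111, 111
Majority votes: 110011

110011


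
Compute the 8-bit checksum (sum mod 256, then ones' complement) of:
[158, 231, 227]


Sum = 616 mod 256 = 104
Complement = 151

151


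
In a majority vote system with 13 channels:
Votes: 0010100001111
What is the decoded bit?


Ones: 6 out of 13
Threshold: 7

0 (6/13 voted 1)


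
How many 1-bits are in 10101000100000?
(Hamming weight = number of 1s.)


Counting 1s in 10101000100000

4


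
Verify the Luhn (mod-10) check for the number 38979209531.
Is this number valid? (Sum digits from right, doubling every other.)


Luhn sum = 58
58 mod 10 = 8

Invalid (Luhn sum mod 10 = 8)


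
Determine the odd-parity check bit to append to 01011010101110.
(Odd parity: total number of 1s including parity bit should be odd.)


Number of 1s in data: 8
Parity bit: 1

1


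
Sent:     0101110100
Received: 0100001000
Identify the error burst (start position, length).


XOR: 0001111100

Burst at position 3, length 5


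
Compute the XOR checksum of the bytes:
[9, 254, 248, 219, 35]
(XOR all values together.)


XOR chain: 9 ^ 254 ^ 248 ^ 219 ^ 35 = 247

247


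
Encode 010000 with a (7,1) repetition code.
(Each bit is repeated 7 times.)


Each bit -> 7 copies

000000011111110000000000000000000000000000


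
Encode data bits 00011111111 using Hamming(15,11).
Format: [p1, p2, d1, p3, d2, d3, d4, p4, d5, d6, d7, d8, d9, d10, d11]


Parity bits: p1=1, p2=1, p3=1, p4=1

110100111111111


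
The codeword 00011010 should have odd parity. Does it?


Number of 1s: 3

Yes, parity is correct (3 ones)


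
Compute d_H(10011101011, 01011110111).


XOR: 11000011100
Count of 1s: 5

5


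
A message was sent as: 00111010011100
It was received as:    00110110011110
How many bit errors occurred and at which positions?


XOR: 00001100000010

3 error(s) at position(s): 4, 5, 12


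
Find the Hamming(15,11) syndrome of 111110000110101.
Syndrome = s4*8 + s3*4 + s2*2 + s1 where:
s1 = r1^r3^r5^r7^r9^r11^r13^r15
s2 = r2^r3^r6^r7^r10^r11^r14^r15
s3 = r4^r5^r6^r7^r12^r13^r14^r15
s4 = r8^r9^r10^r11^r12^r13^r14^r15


s1=0, s2=1, s3=0, s4=0

Syndrome = 2 (error at position 2)


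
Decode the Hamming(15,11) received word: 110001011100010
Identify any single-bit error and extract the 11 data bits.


Syndrome = 0: no error detected

Data: 00101100010 (no errors)


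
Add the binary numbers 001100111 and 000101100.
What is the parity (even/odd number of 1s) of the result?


001100111 = 103
000101100 = 44
Sum = 147 = 10010011
1s count = 4

even parity (4 ones in 10010011)


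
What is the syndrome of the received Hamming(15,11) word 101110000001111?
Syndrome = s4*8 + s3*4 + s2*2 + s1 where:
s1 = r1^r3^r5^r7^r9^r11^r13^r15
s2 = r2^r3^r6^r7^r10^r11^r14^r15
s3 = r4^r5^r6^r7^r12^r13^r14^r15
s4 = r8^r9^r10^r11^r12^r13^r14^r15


s1=1, s2=1, s3=0, s4=0

Syndrome = 3 (error at position 3)


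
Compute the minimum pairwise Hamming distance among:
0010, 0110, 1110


Comparing all pairs, minimum distance: 1
Can detect 0 errors, correct 0 errors

1


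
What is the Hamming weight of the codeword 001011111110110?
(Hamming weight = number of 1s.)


Counting 1s in 001011111110110

10


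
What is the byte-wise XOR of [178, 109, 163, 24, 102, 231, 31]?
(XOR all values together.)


XOR chain: 178 ^ 109 ^ 163 ^ 24 ^ 102 ^ 231 ^ 31 = 250

250


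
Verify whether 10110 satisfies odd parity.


Number of 1s: 3

Yes, parity is correct (3 ones)


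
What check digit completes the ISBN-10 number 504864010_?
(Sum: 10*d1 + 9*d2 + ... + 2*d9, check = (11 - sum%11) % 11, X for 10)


Weighted sum: 197
197 mod 11 = 10

Check digit: 1


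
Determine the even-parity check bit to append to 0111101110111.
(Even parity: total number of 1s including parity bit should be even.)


Number of 1s in data: 10
Parity bit: 0

0


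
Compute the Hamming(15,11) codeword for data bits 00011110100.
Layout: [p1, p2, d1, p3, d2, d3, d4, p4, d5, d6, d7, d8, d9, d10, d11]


Parity bits: p1=0, p2=1, p3=0, p4=0

010000101110100


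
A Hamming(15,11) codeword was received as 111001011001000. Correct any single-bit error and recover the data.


Syndrome = 11: error at position 11

Data: 10101011000 (corrected bit 11)


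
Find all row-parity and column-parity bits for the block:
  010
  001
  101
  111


Row parities: 1101
Column parities: 001

Row P: 1101, Col P: 001, Corner: 1


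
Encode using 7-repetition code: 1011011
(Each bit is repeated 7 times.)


Each bit -> 7 copies

1111111000000011111111111111000000011111111111111


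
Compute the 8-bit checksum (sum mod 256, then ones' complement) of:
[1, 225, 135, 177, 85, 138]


Sum = 761 mod 256 = 249
Complement = 6

6


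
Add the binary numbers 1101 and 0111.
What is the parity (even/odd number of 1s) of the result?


1101 = 13
0111 = 7
Sum = 20 = 10100
1s count = 2

even parity (2 ones in 10100)


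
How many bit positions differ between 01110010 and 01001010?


XOR: 00111000
Count of 1s: 3

3


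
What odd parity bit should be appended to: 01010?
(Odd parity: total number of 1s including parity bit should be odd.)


Number of 1s in data: 2
Parity bit: 1

1


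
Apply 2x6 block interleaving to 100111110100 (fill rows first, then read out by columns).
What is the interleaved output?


Matrix:
  100111
  110100
Read columns: 110100111010

110100111010


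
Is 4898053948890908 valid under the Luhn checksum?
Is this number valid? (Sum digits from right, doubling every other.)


Luhn sum = 102
102 mod 10 = 2

Invalid (Luhn sum mod 10 = 2)


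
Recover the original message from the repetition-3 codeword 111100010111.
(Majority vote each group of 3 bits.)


Groups: 111, 100, 010, 111
Majority votes: 1001

1001


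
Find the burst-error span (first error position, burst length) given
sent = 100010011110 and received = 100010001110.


XOR: 000000010000

Burst at position 7, length 1


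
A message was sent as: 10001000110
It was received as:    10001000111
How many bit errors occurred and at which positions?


XOR: 00000000001

1 error(s) at position(s): 10


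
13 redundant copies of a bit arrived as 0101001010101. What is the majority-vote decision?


Ones: 6 out of 13
Threshold: 7

0 (6/13 voted 1)


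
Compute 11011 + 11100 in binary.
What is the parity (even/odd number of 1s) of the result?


11011 = 27
11100 = 28
Sum = 55 = 110111
1s count = 5

odd parity (5 ones in 110111)


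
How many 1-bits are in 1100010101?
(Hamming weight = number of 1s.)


Counting 1s in 1100010101

5


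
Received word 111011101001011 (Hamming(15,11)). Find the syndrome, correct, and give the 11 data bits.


Syndrome = 0: no error detected

Data: 11111001011 (no errors)


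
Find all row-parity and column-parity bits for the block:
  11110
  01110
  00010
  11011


Row parities: 0110
Column parities: 01001

Row P: 0110, Col P: 01001, Corner: 0
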